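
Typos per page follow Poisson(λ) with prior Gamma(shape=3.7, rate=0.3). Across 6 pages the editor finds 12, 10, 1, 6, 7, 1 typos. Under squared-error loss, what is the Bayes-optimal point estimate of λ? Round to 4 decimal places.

6.4603

Σ counts = 37. Posterior: Gamma(shape = 3.7+37 = 40.7, rate = 0.3+6 = 6.3).
Mode = (α−1)/β = 39.7/6.3 = 6.3016.
Mean = α/β = 40.7/6.3 = 6.4603.
Squared-error loss ⇒ the optimal estimator is the posterior mean.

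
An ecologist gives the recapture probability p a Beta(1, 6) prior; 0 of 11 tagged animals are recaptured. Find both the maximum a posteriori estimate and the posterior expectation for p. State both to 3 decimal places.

Posterior: Beta(1+0, 6+11) = Beta(1, 17).
Since α = 1 ≤ 1 and β > 1, the Beta density is monotone decreasing on [0,1]; the mode is at 0.
Mean = 1/(1+17) = 0.056.
Mean > mode: the posterior has a right tail.

MAP: 0.000. Posterior mean: 0.056.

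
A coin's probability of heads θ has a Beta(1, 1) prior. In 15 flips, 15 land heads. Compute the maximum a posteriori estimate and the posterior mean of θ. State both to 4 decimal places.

MAP = 1.0000, posterior mean = 0.9412

Posterior: Beta(1+15, 1+0) = Beta(16, 1).
Since β = 1 ≤ 1 and α > 1, the Beta density is monotone increasing on [0,1]; the mode is at 1.
Mean = 16/(16+1) = 0.9412.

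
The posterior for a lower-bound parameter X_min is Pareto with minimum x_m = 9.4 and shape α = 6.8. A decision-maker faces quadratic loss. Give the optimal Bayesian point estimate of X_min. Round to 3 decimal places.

11.021

The Pareto density is strictly decreasing on [x_m, ∞), so the mode is x_m = 9.400.
Mean = α·x_m/(α−1) = 6.8·9.4/5.8 = 11.021.
Quadratic loss ⇒ the optimal estimator is the posterior mean.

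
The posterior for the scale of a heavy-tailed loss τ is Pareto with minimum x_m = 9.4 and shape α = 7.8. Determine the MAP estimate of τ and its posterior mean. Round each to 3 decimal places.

The Pareto density is strictly decreasing on [x_m, ∞), so the mode is x_m = 9.400.
Mean = α·x_m/(α−1) = 7.8·9.4/6.8 = 10.782.

MAP estimate = 9.400, posterior mean = 10.782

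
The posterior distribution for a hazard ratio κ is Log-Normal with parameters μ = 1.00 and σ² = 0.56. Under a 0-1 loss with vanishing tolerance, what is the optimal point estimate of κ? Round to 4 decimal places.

Mode = exp(μ − σ²) = exp(0.44) = 1.5527.
Mean = exp(μ + σ²/2) = exp(1.280) = 3.5966.
This is the posterior mode — the MAP estimate.

1.5527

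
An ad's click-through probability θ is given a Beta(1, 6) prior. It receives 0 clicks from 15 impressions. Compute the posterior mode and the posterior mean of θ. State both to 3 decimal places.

Posterior: Beta(1+0, 6+15) = Beta(1, 21).
Since α = 1 ≤ 1 and β > 1, the Beta density is monotone decreasing on [0,1]; the mode is at 0.
Mean = 1/(1+21) = 0.045.
Right-skewed posterior ⇒ mode < mean.

posterior mode = 0.000, posterior mean = 0.045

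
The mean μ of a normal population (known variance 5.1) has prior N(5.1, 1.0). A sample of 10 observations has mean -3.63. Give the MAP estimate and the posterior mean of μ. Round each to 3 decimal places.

Posterior for μ is Normal. Precision-weighted mean: (1/1.0·5.1 + 10/5.1·-3.63) / (1/1.0 + 10/5.1) = -0.681.
A Normal posterior is symmetric, so mode = mean.

MAP estimate = -0.681, posterior mean = -0.681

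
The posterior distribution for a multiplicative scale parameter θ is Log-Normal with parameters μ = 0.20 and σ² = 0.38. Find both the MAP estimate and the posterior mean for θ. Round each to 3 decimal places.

Mode = exp(μ − σ²) = exp(-0.18) = 0.835.
Mean = exp(μ + σ²/2) = exp(0.390) = 1.477.
The mean is pulled above the mode by the posterior's right skew.

MAP: 0.835. Posterior mean: 1.477.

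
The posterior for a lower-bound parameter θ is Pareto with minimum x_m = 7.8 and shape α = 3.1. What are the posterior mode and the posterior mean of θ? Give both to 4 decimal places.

The Pareto density is strictly decreasing on [x_m, ∞), so the mode is x_m = 7.8000.
Mean = α·x_m/(α−1) = 3.1·7.8/2.1 = 11.5143.
Right-skewed posterior ⇒ mode < mean.

MAP = 7.8000; posterior mean = 11.5143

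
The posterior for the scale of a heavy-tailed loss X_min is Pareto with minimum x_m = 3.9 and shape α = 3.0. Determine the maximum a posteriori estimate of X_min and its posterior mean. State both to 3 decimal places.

The Pareto density is strictly decreasing on [x_m, ∞), so the mode is x_m = 3.900.
Mean = α·x_m/(α−1) = 3.0·3.9/2.0 = 5.850.

X_min_MAP = 3.900, E[X_min|data] = 5.850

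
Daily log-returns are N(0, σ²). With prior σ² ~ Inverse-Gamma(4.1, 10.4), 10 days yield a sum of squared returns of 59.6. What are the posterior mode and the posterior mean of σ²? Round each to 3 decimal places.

MAP = 3.980; posterior mean = 4.963

Posterior: Inverse-Gamma(shape = 4.1+10/2 = 9.1, scale = 10.4+59.6/2 = 40.2).
Mode = β/(α+1) = 40.2/10.1 = 3.980.
Mean = β/(α−1) = 40.2/8.1 = 4.963.
The posterior is right-skewed, so the mean exceeds the mode.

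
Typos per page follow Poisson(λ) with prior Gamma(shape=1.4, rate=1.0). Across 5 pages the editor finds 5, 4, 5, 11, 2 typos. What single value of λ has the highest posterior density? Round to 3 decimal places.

4.567

Σ counts = 27. Posterior: Gamma(shape = 1.4+27 = 28.4, rate = 1.0+5 = 6.0).
Mode = (α−1)/β = 27.4/6.0 = 4.567.
Mean = α/β = 28.4/6.0 = 4.733.
This is the posterior mode — the MAP estimate.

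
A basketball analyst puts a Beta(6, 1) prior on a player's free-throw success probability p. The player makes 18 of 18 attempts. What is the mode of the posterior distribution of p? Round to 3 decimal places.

1.000

Posterior: Beta(6+18, 1+0) = Beta(24, 1).
Since β = 1 ≤ 1 and α > 1, the Beta density is monotone increasing on [0,1]; the mode is at 1.
Mean = 24/(24+1) = 0.960.
This is the posterior mode — the MAP estimate.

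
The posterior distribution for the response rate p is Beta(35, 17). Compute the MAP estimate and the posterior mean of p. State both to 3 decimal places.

Mode = (35−1)/(35+17−2) = 34/50 = 0.680.
Mean = 35/(35+17) = 35/52 = 0.673.

MAP = 0.680; posterior mean = 0.673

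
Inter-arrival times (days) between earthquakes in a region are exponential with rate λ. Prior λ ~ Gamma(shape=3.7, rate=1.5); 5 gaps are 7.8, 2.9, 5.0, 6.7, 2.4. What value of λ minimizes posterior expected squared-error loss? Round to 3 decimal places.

0.331

Σ times = 24.8. Posterior: Gamma(shape = 3.7+5 = 8.7, rate = 1.5+24.8 = 26.3).
Mode = (α−1)/β = 7.7/26.3 = 0.293.
Mean = α/β = 8.7/26.3 = 0.331.
Squared-error loss ⇒ the optimal estimator is the posterior mean.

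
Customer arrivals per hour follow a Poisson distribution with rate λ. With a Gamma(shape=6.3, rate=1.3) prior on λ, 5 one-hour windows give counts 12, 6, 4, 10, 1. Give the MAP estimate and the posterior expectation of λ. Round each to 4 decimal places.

Σ counts = 33. Posterior: Gamma(shape = 6.3+33 = 39.3, rate = 1.3+5 = 6.3).
Mode = (α−1)/β = 38.3/6.3 = 6.0794.
Mean = α/β = 39.3/6.3 = 6.2381.
The posterior is right-skewed, so the mean exceeds the mode.

λ_MAP = 6.0794, E[λ|data] = 6.2381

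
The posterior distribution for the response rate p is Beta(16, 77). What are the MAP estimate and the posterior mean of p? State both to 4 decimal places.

MAP estimate = 0.1648, posterior mean = 0.1720

Mode = (16−1)/(16+77−2) = 15/91 = 0.1648.
Mean = 16/(16+77) = 16/93 = 0.1720.
The mean is pulled above the mode by the posterior's right skew.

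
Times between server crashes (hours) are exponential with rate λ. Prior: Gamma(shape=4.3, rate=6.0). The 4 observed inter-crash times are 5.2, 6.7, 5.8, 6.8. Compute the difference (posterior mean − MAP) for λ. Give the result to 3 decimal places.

Σ times = 24.5. Posterior: Gamma(shape = 4.3+4 = 8.3, rate = 6.0+24.5 = 30.5).
Mode = (α−1)/β = 7.3/30.5 = 0.239.
Mean = α/β = 8.3/30.5 = 0.272.
Difference = 0.272 − 0.239 = 0.033.

0.033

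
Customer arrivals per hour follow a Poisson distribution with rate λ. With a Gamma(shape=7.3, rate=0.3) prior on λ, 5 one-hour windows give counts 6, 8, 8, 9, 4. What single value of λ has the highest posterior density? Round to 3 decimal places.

Σ counts = 35. Posterior: Gamma(shape = 7.3+35 = 42.3, rate = 0.3+5 = 5.3).
Mode = (α−1)/β = 41.3/5.3 = 7.792.
Mean = α/β = 42.3/5.3 = 7.981.
This is the posterior mode — the MAP estimate.

7.792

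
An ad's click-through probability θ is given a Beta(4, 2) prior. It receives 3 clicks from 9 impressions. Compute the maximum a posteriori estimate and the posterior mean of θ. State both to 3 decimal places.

MAP: 0.462. Posterior mean: 0.467.

Posterior: Beta(4+3, 2+6) = Beta(7, 8).
Mode = (7−1)/(7+8−2) = 6/13 = 0.462.
Mean = 7/(7+8) = 7/15 = 0.467.
The posterior is right-skewed, so the mean exceeds the mode.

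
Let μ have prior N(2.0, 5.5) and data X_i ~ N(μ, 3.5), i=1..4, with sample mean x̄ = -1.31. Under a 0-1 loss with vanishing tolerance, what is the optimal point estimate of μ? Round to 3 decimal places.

-0.856

Posterior for μ is Normal. Precision-weighted mean: (1/5.5·2.0 + 4/3.5·-1.31) / (1/5.5 + 4/3.5) = -0.856.
A Normal posterior is symmetric, so mode = mean.
This is the posterior mode — the MAP estimate.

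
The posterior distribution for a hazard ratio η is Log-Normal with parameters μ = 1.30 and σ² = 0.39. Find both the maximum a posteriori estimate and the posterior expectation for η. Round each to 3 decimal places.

Mode = exp(μ − σ²) = exp(0.91) = 2.484.
Mean = exp(μ + σ²/2) = exp(1.495) = 4.459.
Right-skewed posterior ⇒ mode < mean.

MAP = 2.484, posterior mean = 4.459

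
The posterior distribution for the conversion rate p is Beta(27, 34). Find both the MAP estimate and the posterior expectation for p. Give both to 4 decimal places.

Mode = (27−1)/(27+34−2) = 26/59 = 0.4407.
Mean = 27/(27+34) = 27/61 = 0.4426.

MAP = 0.4407; posterior mean = 0.4426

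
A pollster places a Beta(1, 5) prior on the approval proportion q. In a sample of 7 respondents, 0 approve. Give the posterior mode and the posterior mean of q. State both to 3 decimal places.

Posterior: Beta(1+0, 5+7) = Beta(1, 12).
Since α = 1 ≤ 1 and β > 1, the Beta density is monotone decreasing on [0,1]; the mode is at 0.
Mean = 1/(1+12) = 0.077.

MAP = 0.000, posterior mean = 0.077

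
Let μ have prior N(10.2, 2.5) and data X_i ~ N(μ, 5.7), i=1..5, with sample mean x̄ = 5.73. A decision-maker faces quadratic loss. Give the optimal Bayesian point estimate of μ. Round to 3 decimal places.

7.130

Posterior for μ is Normal. Precision-weighted mean: (1/2.5·10.2 + 5/5.7·5.73) / (1/2.5 + 5/5.7) = 7.130.
A Normal posterior is symmetric, so mode = mean.
Quadratic loss ⇒ the optimal estimator is the posterior mean.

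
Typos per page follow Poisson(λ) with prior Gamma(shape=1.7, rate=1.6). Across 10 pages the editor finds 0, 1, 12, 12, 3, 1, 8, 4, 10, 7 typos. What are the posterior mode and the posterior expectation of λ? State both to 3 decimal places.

Σ counts = 58. Posterior: Gamma(shape = 1.7+58 = 59.7, rate = 1.6+10 = 11.6).
Mode = (α−1)/β = 58.7/11.6 = 5.060.
Mean = α/β = 59.7/11.6 = 5.147.

MAP = 5.060; posterior mean = 5.147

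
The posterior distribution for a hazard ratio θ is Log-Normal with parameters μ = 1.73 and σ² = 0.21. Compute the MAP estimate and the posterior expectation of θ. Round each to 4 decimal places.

Mode = exp(μ − σ²) = exp(1.52) = 4.5722.
Mean = exp(μ + σ²/2) = exp(1.835) = 6.2651.
Right-skewed posterior ⇒ mode < mean.

θ_MAP = 4.5722, E[θ|data] = 6.2651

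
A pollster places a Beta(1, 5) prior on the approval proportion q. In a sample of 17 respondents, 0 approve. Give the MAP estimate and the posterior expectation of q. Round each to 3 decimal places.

Posterior: Beta(1+0, 5+17) = Beta(1, 22).
Since α = 1 ≤ 1 and β > 1, the Beta density is monotone decreasing on [0,1]; the mode is at 0.
Mean = 1/(1+22) = 0.043.

q_MAP = 0.000, E[q|data] = 0.043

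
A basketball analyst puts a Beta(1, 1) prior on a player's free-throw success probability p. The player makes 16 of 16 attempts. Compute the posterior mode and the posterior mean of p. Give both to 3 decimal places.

Posterior: Beta(1+16, 1+0) = Beta(17, 1).
Since β = 1 ≤ 1 and α > 1, the Beta density is monotone increasing on [0,1]; the mode is at 1.
Mean = 17/(17+1) = 0.944.

MAP = 1.000; posterior mean = 0.944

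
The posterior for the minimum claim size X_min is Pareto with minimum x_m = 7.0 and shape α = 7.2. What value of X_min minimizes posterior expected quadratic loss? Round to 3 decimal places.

The Pareto density is strictly decreasing on [x_m, ∞), so the mode is x_m = 7.000.
Mean = α·x_m/(α−1) = 7.2·7.0/6.2 = 8.129.
Quadratic loss ⇒ the optimal estimator is the posterior mean.

8.129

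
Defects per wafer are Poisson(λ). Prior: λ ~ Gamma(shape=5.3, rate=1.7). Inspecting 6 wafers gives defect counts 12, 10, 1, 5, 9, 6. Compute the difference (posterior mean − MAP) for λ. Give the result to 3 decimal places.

Σ counts = 43. Posterior: Gamma(shape = 5.3+43 = 48.3, rate = 1.7+6 = 7.7).
Mode = (α−1)/β = 47.3/7.7 = 6.143.
Mean = α/β = 48.3/7.7 = 6.273.
Difference = 6.273 − 6.143 = 0.130.
The posterior is right-skewed, so the mean exceeds the mode.

0.130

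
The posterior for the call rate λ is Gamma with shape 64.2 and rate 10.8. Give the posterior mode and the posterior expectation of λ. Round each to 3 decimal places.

Mode = (α−1)/β = 63.2/10.8 = 5.852.
Mean = α/β = 64.2/10.8 = 5.944.
The posterior is right-skewed, so the mean exceeds the mode.

posterior mode = 5.852, posterior expectation = 5.944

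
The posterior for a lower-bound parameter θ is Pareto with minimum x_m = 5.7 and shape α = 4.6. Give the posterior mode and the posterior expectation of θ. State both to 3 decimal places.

The Pareto density is strictly decreasing on [x_m, ∞), so the mode is x_m = 5.700.
Mean = α·x_m/(α−1) = 4.6·5.7/3.6 = 7.283.
The posterior is right-skewed, so the mean exceeds the mode.

posterior mode = 5.700, posterior expectation = 7.283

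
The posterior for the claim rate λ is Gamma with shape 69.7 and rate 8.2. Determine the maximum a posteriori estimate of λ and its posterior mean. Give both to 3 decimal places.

Mode = (α−1)/β = 68.7/8.2 = 8.378.
Mean = α/β = 69.7/8.2 = 8.500.

MAP = 8.378, posterior mean = 8.500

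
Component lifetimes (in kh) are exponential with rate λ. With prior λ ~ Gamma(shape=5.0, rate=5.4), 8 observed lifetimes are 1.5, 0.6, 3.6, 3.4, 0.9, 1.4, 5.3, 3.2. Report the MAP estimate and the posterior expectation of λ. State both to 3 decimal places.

MAP: 0.474. Posterior mean: 0.514.

Σ times = 19.9. Posterior: Gamma(shape = 5.0+8 = 13.0, rate = 5.4+19.9 = 25.3).
Mode = (α−1)/β = 12.0/25.3 = 0.474.
Mean = α/β = 13.0/25.3 = 0.514.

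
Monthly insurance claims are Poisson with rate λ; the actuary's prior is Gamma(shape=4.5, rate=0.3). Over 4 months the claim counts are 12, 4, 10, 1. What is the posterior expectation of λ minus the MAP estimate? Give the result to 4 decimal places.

0.2326

Σ counts = 27. Posterior: Gamma(shape = 4.5+27 = 31.5, rate = 0.3+4 = 4.3).
Mode = (α−1)/β = 30.5/4.3 = 7.0930.
Mean = α/β = 31.5/4.3 = 7.3256.
Difference = 7.3256 − 7.0930 = 0.2326.
The mean is pulled above the mode by the posterior's right skew.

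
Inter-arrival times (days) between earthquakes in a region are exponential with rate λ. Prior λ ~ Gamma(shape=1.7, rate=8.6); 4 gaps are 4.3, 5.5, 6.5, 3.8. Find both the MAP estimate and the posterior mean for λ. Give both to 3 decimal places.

Σ times = 20.1. Posterior: Gamma(shape = 1.7+4 = 5.7, rate = 8.6+20.1 = 28.7).
Mode = (α−1)/β = 4.7/28.7 = 0.164.
Mean = α/β = 5.7/28.7 = 0.199.
Right-skewed posterior ⇒ mode < mean.

MAP: 0.164. Posterior mean: 0.199.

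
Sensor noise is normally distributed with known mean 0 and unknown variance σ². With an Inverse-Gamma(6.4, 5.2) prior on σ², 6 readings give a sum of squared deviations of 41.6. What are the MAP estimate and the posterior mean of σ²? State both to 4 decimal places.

Posterior: Inverse-Gamma(shape = 6.4+6/2 = 9.4, scale = 5.2+41.6/2 = 26.0).
Mode = β/(α+1) = 26.0/10.4 = 2.5000.
Mean = β/(α−1) = 26.0/8.4 = 3.0952.

MAP = 2.5000; posterior mean = 3.0952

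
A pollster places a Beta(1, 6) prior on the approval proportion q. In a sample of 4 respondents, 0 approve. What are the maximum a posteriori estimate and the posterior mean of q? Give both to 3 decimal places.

Posterior: Beta(1+0, 6+4) = Beta(1, 10).
Since α = 1 ≤ 1 and β > 1, the Beta density is monotone decreasing on [0,1]; the mode is at 0.
Mean = 1/(1+10) = 0.091.

MAP = 0.000, posterior mean = 0.091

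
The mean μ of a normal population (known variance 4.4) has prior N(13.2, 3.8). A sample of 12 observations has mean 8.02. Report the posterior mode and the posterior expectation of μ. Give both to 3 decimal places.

Posterior for μ is Normal. Precision-weighted mean: (1/3.8·13.2 + 12/4.4·8.02) / (1/3.8 + 12/4.4) = 8.476.
A Normal posterior is symmetric, so mode = mean.

MAP = 8.476; posterior mean = 8.476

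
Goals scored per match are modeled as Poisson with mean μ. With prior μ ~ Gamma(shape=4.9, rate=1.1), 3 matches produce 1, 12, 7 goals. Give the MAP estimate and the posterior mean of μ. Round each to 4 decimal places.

MAP: 5.8293. Posterior mean: 6.0732.

Σ counts = 20. Posterior: Gamma(shape = 4.9+20 = 24.9, rate = 1.1+3 = 4.1).
Mode = (α−1)/β = 23.9/4.1 = 5.8293.
Mean = α/β = 24.9/4.1 = 6.0732.
The posterior is right-skewed, so the mean exceeds the mode.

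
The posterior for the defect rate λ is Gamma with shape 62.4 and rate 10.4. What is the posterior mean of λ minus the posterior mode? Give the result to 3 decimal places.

Mode = (α−1)/β = 61.4/10.4 = 5.904.
Mean = α/β = 62.4/10.4 = 6.000.
Difference = 6.000 − 5.904 = 0.096.

0.096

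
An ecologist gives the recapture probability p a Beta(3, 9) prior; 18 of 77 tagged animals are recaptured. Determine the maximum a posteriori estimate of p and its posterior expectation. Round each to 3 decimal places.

Posterior: Beta(3+18, 9+59) = Beta(21, 68).
Mode = (21−1)/(21+68−2) = 20/87 = 0.230.
Mean = 21/(21+68) = 21/89 = 0.236.

MAP: 0.230. Posterior mean: 0.236.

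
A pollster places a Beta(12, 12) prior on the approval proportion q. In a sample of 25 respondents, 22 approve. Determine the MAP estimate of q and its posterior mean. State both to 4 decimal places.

MAP = 0.7021; posterior mean = 0.6939

Posterior: Beta(12+22, 12+3) = Beta(34, 15).
Mode = (34−1)/(34+15−2) = 33/47 = 0.7021.
Mean = 34/(34+15) = 34/49 = 0.6939.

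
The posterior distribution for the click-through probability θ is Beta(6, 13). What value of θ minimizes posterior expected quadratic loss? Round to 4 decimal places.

0.3158

Mode = (6−1)/(6+13−2) = 5/17 = 0.2941.
Mean = 6/(6+13) = 6/19 = 0.3158.
Quadratic loss ⇒ the optimal estimator is the posterior mean.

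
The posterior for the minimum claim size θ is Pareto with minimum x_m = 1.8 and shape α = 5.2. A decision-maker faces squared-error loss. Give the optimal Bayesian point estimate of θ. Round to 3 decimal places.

2.229

The Pareto density is strictly decreasing on [x_m, ∞), so the mode is x_m = 1.800.
Mean = α·x_m/(α−1) = 5.2·1.8/4.2 = 2.229.
Squared-error loss ⇒ the optimal estimator is the posterior mean.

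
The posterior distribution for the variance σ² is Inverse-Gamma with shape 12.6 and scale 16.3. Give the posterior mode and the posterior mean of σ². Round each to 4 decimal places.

posterior mode = 1.1985, posterior mean = 1.4052

Mode = β/(α+1) = 16.3/13.6 = 1.1985.
Mean = β/(α−1) = 16.3/11.6 = 1.4052.
Right-skewed posterior ⇒ mode < mean.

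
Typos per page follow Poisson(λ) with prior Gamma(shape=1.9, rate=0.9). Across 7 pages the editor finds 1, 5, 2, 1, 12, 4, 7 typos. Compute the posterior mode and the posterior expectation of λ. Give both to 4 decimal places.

MAP: 4.1646. Posterior mean: 4.2911.

Σ counts = 32. Posterior: Gamma(shape = 1.9+32 = 33.9, rate = 0.9+7 = 7.9).
Mode = (α−1)/β = 32.9/7.9 = 4.1646.
Mean = α/β = 33.9/7.9 = 4.2911.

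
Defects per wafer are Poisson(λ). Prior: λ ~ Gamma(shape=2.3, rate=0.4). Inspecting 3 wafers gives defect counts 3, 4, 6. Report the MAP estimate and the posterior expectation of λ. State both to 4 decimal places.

MAP estimate = 4.2059, posterior expectation = 4.5000

Σ counts = 13. Posterior: Gamma(shape = 2.3+13 = 15.3, rate = 0.4+3 = 3.4).
Mode = (α−1)/β = 14.3/3.4 = 4.2059.
Mean = α/β = 15.3/3.4 = 4.5000.
Right-skewed posterior ⇒ mode < mean.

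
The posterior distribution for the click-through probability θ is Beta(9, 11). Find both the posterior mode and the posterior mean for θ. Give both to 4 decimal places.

MAP: 0.4444. Posterior mean: 0.4500.

Mode = (9−1)/(9+11−2) = 8/18 = 0.4444.
Mean = 9/(9+11) = 9/20 = 0.4500.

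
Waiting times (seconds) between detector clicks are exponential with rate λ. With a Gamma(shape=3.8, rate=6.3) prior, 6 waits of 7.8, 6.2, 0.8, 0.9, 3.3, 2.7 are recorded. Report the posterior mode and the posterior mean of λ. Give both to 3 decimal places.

MAP: 0.314. Posterior mean: 0.350.

Σ times = 21.7. Posterior: Gamma(shape = 3.8+6 = 9.8, rate = 6.3+21.7 = 28.0).
Mode = (α−1)/β = 8.8/28.0 = 0.314.
Mean = α/β = 9.8/28.0 = 0.350.
The posterior is right-skewed, so the mean exceeds the mode.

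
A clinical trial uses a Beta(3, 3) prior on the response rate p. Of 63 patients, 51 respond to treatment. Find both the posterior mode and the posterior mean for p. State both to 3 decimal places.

p_MAP = 0.791, E[p|data] = 0.783

Posterior: Beta(3+51, 3+12) = Beta(54, 15).
Mode = (54−1)/(54+15−2) = 53/67 = 0.791.
Mean = 54/(54+15) = 54/69 = 0.783.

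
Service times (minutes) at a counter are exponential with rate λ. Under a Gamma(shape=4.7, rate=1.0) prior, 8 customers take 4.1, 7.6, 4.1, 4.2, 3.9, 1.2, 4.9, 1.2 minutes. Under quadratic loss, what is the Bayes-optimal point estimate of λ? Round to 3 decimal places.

Σ times = 31.2. Posterior: Gamma(shape = 4.7+8 = 12.7, rate = 1.0+31.2 = 32.2).
Mode = (α−1)/β = 11.7/32.2 = 0.363.
Mean = α/β = 12.7/32.2 = 0.394.
Quadratic loss ⇒ the optimal estimator is the posterior mean.

0.394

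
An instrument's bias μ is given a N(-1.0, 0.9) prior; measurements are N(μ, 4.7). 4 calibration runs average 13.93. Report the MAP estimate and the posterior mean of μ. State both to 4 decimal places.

Posterior for μ is Normal. Precision-weighted mean: (1/0.9·-1.0 + 4/4.7·13.93) / (1/0.9 + 4/4.7) = 5.4757.
A Normal posterior is symmetric, so mode = mean.

MAP: 5.4757. Posterior mean: 5.4757.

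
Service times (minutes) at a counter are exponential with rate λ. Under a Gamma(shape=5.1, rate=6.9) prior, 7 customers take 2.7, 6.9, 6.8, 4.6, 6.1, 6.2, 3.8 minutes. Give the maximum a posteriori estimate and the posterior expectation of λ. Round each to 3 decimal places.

MAP: 0.252. Posterior mean: 0.275.

Σ times = 37.1. Posterior: Gamma(shape = 5.1+7 = 12.1, rate = 6.9+37.1 = 44.0).
Mode = (α−1)/β = 11.1/44.0 = 0.252.
Mean = α/β = 12.1/44.0 = 0.275.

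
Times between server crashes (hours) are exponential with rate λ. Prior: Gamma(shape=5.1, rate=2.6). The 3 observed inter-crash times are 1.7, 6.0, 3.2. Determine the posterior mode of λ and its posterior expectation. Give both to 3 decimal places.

Σ times = 10.9. Posterior: Gamma(shape = 5.1+3 = 8.1, rate = 2.6+10.9 = 13.5).
Mode = (α−1)/β = 7.1/13.5 = 0.526.
Mean = α/β = 8.1/13.5 = 0.600.
Mean > mode: the posterior has a right tail.

posterior mode = 0.526, posterior expectation = 0.600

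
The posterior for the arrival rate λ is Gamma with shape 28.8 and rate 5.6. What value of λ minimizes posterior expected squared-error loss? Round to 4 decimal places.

5.1429

Mode = (α−1)/β = 27.8/5.6 = 4.9643.
Mean = α/β = 28.8/5.6 = 5.1429.
Squared-error loss ⇒ the optimal estimator is the posterior mean.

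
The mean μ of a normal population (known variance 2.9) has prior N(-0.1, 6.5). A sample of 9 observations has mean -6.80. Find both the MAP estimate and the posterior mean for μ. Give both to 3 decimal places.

MAP = -6.484, posterior mean = -6.484

Posterior for μ is Normal. Precision-weighted mean: (1/6.5·-0.1 + 9/2.9·-6.80) / (1/6.5 + 9/2.9) = -6.484.
A Normal posterior is symmetric, so mode = mean.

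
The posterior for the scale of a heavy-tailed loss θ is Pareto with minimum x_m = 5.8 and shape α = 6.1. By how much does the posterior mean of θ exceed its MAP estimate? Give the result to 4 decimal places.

The Pareto density is strictly decreasing on [x_m, ∞), so the mode is x_m = 5.8000.
Mean = α·x_m/(α−1) = 6.1·5.8/5.1 = 6.9373.
Difference = 6.9373 − 5.8000 = 1.1373.

1.1373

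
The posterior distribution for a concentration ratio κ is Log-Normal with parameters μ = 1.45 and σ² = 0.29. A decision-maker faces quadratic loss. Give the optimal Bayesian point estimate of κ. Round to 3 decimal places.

4.928

Mode = exp(μ − σ²) = exp(1.16) = 3.190.
Mean = exp(μ + σ²/2) = exp(1.595) = 4.928.
Quadratic loss ⇒ the optimal estimator is the posterior mean.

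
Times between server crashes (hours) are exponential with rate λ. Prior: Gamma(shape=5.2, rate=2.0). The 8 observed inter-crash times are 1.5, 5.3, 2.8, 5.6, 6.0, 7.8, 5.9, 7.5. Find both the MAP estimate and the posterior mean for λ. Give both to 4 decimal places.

MAP = 0.2748, posterior mean = 0.2973

Σ times = 42.4. Posterior: Gamma(shape = 5.2+8 = 13.2, rate = 2.0+42.4 = 44.4).
Mode = (α−1)/β = 12.2/44.4 = 0.2748.
Mean = α/β = 13.2/44.4 = 0.2973.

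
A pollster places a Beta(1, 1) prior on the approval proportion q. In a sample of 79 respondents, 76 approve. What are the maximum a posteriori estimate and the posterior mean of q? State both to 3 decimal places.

Posterior: Beta(1+76, 1+3) = Beta(77, 4).
Mode = (77−1)/(77+4−2) = 76/79 = 0.962.
With a flat prior the MAP equals the MLE, 76/79.
Mean = 77/(77+4) = 77/81 = 0.951.

MAP = 0.962, posterior mean = 0.951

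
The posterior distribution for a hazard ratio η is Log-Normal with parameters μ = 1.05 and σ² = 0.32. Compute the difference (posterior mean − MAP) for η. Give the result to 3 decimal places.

1.278

Mode = exp(μ − σ²) = exp(0.73) = 2.075.
Mean = exp(μ + σ²/2) = exp(1.210) = 3.353.
Difference = 3.353 − 2.075 = 1.278.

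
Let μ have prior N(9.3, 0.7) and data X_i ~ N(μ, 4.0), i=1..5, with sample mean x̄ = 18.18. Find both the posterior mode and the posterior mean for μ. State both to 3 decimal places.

MAP = 13.444, posterior mean = 13.444

Posterior for μ is Normal. Precision-weighted mean: (1/0.7·9.3 + 5/4.0·18.18) / (1/0.7 + 5/4.0) = 13.444.
A Normal posterior is symmetric, so mode = mean.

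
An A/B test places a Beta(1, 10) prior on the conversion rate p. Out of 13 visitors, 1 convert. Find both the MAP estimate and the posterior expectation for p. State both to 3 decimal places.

MAP estimate = 0.045, posterior expectation = 0.083

Posterior: Beta(1+1, 10+12) = Beta(2, 22).
Mode = (2−1)/(2+22−2) = 1/22 = 0.045.
Mean = 2/(2+22) = 2/24 = 0.083.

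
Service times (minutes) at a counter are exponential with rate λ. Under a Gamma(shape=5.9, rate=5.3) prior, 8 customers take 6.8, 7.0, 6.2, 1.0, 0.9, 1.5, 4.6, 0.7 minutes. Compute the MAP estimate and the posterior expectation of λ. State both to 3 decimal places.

MAP = 0.379, posterior mean = 0.409

Σ times = 28.7. Posterior: Gamma(shape = 5.9+8 = 13.9, rate = 5.3+28.7 = 34.0).
Mode = (α−1)/β = 12.9/34.0 = 0.379.
Mean = α/β = 13.9/34.0 = 0.409.
The posterior is right-skewed, so the mean exceeds the mode.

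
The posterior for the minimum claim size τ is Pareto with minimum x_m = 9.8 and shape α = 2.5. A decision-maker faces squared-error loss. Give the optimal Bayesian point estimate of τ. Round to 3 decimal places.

The Pareto density is strictly decreasing on [x_m, ∞), so the mode is x_m = 9.800.
Mean = α·x_m/(α−1) = 2.5·9.8/1.5 = 16.333.
Squared-error loss ⇒ the optimal estimator is the posterior mean.

16.333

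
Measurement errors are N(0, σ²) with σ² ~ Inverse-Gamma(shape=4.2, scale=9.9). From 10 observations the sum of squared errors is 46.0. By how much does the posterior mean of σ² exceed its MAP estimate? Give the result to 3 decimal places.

Posterior: Inverse-Gamma(shape = 4.2+10/2 = 9.2, scale = 9.9+46.0/2 = 32.9).
Mode = β/(α+1) = 32.9/10.2 = 3.225.
Mean = β/(α−1) = 32.9/8.2 = 4.012.
Difference = 4.012 − 3.225 = 0.787.
The posterior is right-skewed, so the mean exceeds the mode.

0.787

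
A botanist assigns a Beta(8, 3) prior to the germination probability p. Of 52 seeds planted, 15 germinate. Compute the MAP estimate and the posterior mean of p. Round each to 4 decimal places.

p_MAP = 0.3607, E[p|data] = 0.3651

Posterior: Beta(8+15, 3+37) = Beta(23, 40).
Mode = (23−1)/(23+40−2) = 22/61 = 0.3607.
Mean = 23/(23+40) = 23/63 = 0.3651.
Right-skewed posterior ⇒ mode < mean.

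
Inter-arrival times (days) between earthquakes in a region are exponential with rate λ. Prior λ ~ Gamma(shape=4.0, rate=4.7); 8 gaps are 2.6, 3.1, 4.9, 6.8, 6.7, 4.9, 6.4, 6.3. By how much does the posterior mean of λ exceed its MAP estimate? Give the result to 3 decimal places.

0.022

Σ times = 41.7. Posterior: Gamma(shape = 4.0+8 = 12.0, rate = 4.7+41.7 = 46.4).
Mode = (α−1)/β = 11.0/46.4 = 0.237.
Mean = α/β = 12.0/46.4 = 0.259.
Difference = 0.259 − 0.237 = 0.022.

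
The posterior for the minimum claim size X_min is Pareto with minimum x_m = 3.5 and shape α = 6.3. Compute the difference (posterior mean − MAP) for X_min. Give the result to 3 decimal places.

0.660

The Pareto density is strictly decreasing on [x_m, ∞), so the mode is x_m = 3.500.
Mean = α·x_m/(α−1) = 6.3·3.5/5.3 = 4.160.
Difference = 4.160 − 3.500 = 0.660.
The mean is pulled above the mode by the posterior's right skew.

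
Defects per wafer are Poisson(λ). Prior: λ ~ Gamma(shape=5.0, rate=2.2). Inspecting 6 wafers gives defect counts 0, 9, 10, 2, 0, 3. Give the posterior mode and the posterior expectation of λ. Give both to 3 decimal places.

Σ counts = 24. Posterior: Gamma(shape = 5.0+24 = 29.0, rate = 2.2+6 = 8.2).
Mode = (α−1)/β = 28.0/8.2 = 3.415.
Mean = α/β = 29.0/8.2 = 3.537.

MAP = 3.415; posterior mean = 3.537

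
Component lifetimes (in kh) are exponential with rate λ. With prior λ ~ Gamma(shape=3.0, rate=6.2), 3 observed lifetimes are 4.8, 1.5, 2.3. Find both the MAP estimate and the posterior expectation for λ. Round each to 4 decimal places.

MAP = 0.3378, posterior mean = 0.4054

Σ times = 8.6. Posterior: Gamma(shape = 3.0+3 = 6.0, rate = 6.2+8.6 = 14.8).
Mode = (α−1)/β = 5.0/14.8 = 0.3378.
Mean = α/β = 6.0/14.8 = 0.4054.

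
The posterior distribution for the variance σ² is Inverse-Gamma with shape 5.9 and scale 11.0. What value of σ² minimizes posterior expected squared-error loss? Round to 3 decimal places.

2.245

Mode = β/(α+1) = 11.0/6.9 = 1.594.
Mean = β/(α−1) = 11.0/4.9 = 2.245.
Squared-error loss ⇒ the optimal estimator is the posterior mean.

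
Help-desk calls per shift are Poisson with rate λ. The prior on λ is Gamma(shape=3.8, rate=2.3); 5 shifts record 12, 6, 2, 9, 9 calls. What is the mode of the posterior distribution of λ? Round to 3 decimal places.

5.589

Σ counts = 38. Posterior: Gamma(shape = 3.8+38 = 41.8, rate = 2.3+5 = 7.3).
Mode = (α−1)/β = 40.8/7.3 = 5.589.
Mean = α/β = 41.8/7.3 = 5.726.
This is the posterior mode — the MAP estimate.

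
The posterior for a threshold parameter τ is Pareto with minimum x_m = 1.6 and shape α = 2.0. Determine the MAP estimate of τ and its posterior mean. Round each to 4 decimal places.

The Pareto density is strictly decreasing on [x_m, ∞), so the mode is x_m = 1.6000.
Mean = α·x_m/(α−1) = 2.0·1.6/1.0 = 3.2000.

MAP = 1.6000, posterior mean = 3.2000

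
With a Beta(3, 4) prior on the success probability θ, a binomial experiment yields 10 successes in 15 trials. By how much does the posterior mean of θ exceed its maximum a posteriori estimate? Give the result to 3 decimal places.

-0.009

Posterior: Beta(3+10, 4+5) = Beta(13, 9).
Mode = (13−1)/(13+9−2) = 12/20 = 0.600.
Mean = 13/(13+9) = 13/22 = 0.591.
Difference = 0.591 − 0.600 = -0.009.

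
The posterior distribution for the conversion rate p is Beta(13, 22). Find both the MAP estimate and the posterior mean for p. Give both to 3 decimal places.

MAP estimate = 0.364, posterior mean = 0.371

Mode = (13−1)/(13+22−2) = 12/33 = 0.364.
Mean = 13/(13+22) = 13/35 = 0.371.
Mean > mode: the posterior has a right tail.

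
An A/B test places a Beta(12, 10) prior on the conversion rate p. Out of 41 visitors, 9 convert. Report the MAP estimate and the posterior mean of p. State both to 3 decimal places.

Posterior: Beta(12+9, 10+32) = Beta(21, 42).
Mode = (21−1)/(21+42−2) = 20/61 = 0.328.
Mean = 21/(21+42) = 21/63 = 0.333.
Mean > mode: the posterior has a right tail.

MAP estimate = 0.328, posterior mean = 0.333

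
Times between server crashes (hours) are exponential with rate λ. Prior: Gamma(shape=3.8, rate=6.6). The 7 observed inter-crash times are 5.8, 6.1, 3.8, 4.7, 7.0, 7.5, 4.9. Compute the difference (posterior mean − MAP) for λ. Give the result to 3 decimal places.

0.022

Σ times = 39.8. Posterior: Gamma(shape = 3.8+7 = 10.8, rate = 6.6+39.8 = 46.4).
Mode = (α−1)/β = 9.8/46.4 = 0.211.
Mean = α/β = 10.8/46.4 = 0.233.
Difference = 0.233 − 0.211 = 0.022.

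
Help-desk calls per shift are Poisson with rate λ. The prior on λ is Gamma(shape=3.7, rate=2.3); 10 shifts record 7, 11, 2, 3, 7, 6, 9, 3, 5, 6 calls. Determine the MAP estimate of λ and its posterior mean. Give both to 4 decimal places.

Σ counts = 59. Posterior: Gamma(shape = 3.7+59 = 62.7, rate = 2.3+10 = 12.3).
Mode = (α−1)/β = 61.7/12.3 = 5.0163.
Mean = α/β = 62.7/12.3 = 5.0976.

MAP = 5.0163, posterior mean = 5.0976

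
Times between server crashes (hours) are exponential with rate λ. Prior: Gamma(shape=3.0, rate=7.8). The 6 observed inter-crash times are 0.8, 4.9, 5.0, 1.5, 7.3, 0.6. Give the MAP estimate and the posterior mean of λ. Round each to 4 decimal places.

Σ times = 20.1. Posterior: Gamma(shape = 3.0+6 = 9.0, rate = 7.8+20.1 = 27.9).
Mode = (α−1)/β = 8.0/27.9 = 0.2867.
Mean = α/β = 9.0/27.9 = 0.3226.

λ_MAP = 0.2867, E[λ|data] = 0.3226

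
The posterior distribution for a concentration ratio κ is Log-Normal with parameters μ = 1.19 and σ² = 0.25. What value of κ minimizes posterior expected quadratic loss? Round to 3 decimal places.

Mode = exp(μ − σ²) = exp(0.94) = 2.560.
Mean = exp(μ + σ²/2) = exp(1.315) = 3.725.
Quadratic loss ⇒ the optimal estimator is the posterior mean.

3.725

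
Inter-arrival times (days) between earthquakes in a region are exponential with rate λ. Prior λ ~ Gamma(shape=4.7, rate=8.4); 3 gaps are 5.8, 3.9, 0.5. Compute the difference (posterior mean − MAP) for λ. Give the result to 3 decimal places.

0.054

Σ times = 10.2. Posterior: Gamma(shape = 4.7+3 = 7.7, rate = 8.4+10.2 = 18.6).
Mode = (α−1)/β = 6.7/18.6 = 0.360.
Mean = α/β = 7.7/18.6 = 0.414.
Difference = 0.414 − 0.360 = 0.054.
The mean is pulled above the mode by the posterior's right skew.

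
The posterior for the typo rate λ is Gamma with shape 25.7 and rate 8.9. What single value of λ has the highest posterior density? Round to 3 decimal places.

Mode = (α−1)/β = 24.7/8.9 = 2.775.
Mean = α/β = 25.7/8.9 = 2.888.
This is the posterior mode — the MAP estimate.

2.775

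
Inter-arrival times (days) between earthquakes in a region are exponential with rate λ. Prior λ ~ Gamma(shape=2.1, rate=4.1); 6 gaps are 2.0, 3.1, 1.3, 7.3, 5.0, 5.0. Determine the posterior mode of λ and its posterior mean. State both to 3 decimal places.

MAP = 0.255; posterior mean = 0.291

Σ times = 23.7. Posterior: Gamma(shape = 2.1+6 = 8.1, rate = 4.1+23.7 = 27.8).
Mode = (α−1)/β = 7.1/27.8 = 0.255.
Mean = α/β = 8.1/27.8 = 0.291.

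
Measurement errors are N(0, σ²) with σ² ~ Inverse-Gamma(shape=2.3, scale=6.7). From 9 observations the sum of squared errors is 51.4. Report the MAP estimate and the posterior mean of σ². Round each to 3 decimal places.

MAP = 4.154, posterior mean = 5.586

Posterior: Inverse-Gamma(shape = 2.3+9/2 = 6.8, scale = 6.7+51.4/2 = 32.4).
Mode = β/(α+1) = 32.4/7.8 = 4.154.
Mean = β/(α−1) = 32.4/5.8 = 5.586.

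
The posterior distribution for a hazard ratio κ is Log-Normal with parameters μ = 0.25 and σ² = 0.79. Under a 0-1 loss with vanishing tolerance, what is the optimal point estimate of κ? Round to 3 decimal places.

0.583

Mode = exp(μ − σ²) = exp(-0.54) = 0.583.
Mean = exp(μ + σ²/2) = exp(0.645) = 1.906.
This is the posterior mode — the MAP estimate.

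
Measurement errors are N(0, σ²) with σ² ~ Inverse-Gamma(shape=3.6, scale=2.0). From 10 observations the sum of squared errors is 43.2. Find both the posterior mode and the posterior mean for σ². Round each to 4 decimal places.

posterior mode = 2.4583, posterior mean = 3.1053

Posterior: Inverse-Gamma(shape = 3.6+10/2 = 8.6, scale = 2.0+43.2/2 = 23.6).
Mode = β/(α+1) = 23.6/9.6 = 2.4583.
Mean = β/(α−1) = 23.6/7.6 = 3.1053.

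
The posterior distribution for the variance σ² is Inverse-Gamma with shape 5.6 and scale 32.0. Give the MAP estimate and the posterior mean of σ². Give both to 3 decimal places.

MAP: 4.848. Posterior mean: 6.957.

Mode = β/(α+1) = 32.0/6.6 = 4.848.
Mean = β/(α−1) = 32.0/4.6 = 6.957.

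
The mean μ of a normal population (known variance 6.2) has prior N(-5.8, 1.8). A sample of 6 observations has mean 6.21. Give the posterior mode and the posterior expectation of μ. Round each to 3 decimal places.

MAP = 1.830; posterior mean = 1.830

Posterior for μ is Normal. Precision-weighted mean: (1/1.8·-5.8 + 6/6.2·6.21) / (1/1.8 + 6/6.2) = 1.830.
A Normal posterior is symmetric, so mode = mean.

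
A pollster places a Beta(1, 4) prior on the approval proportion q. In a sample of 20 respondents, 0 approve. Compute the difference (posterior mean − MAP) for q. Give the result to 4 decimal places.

0.0400

Posterior: Beta(1+0, 4+20) = Beta(1, 24).
Since α = 1 ≤ 1 and β > 1, the Beta density is monotone decreasing on [0,1]; the mode is at 0.
Mean = 1/(1+24) = 0.0400.
Difference = 0.0400 − 0.0000 = 0.0400.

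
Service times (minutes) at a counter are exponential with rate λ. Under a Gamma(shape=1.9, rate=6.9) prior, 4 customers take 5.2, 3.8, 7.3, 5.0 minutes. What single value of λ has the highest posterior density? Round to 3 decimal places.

Σ times = 21.3. Posterior: Gamma(shape = 1.9+4 = 5.9, rate = 6.9+21.3 = 28.2).
Mode = (α−1)/β = 4.9/28.2 = 0.174.
Mean = α/β = 5.9/28.2 = 0.209.
This is the posterior mode — the MAP estimate.

0.174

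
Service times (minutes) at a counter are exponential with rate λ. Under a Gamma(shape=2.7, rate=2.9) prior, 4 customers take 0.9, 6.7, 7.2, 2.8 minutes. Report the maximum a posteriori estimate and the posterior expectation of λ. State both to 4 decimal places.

Σ times = 17.6. Posterior: Gamma(shape = 2.7+4 = 6.7, rate = 2.9+17.6 = 20.5).
Mode = (α−1)/β = 5.7/20.5 = 0.2780.
Mean = α/β = 6.7/20.5 = 0.3268.
The posterior is right-skewed, so the mean exceeds the mode.

MAP = 0.2780, posterior mean = 0.3268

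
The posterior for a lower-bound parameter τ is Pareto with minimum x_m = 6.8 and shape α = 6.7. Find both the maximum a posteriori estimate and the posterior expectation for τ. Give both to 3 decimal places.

MAP = 6.800; posterior mean = 7.993

The Pareto density is strictly decreasing on [x_m, ∞), so the mode is x_m = 6.800.
Mean = α·x_m/(α−1) = 6.7·6.8/5.7 = 7.993.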